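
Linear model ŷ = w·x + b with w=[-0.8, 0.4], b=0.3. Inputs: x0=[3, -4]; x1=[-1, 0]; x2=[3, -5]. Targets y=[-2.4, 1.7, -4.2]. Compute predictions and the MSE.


ŷ0 = (-0.8)·(3) + (0.4)·(-4) + 0.3 = -3.7
ŷ1 = (-0.8)·(-1) + (0.4)·(0) + 0.3 = 1.1
ŷ2 = (-0.8)·(3) + (0.4)·(-5) + 0.3 = -4.1
errors² = [1.69, 0.36, 0.01]
MSE = 2.0600/3 = 0.6867

0.6867


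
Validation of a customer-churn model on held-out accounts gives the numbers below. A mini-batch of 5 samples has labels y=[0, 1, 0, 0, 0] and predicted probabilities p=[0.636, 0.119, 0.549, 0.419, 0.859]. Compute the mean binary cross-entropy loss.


L[0] = -ln(1-0.636) = -ln(0.364) = 1.0106
L[1] = -ln(0.119) = 2.1286
L[2] = -ln(1-0.549) = -ln(0.451) = 0.7963
L[3] = -ln(1-0.419) = -ln(0.581) = 0.543
L[4] = -ln(1-0.859) = -ln(0.141) = 1.959
mean = (1.0106 + 2.1286 + 0.7963 + 0.543 + 1.959)/5 = 1.2875

1.2875


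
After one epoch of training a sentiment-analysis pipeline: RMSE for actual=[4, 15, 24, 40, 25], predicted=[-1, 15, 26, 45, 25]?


MSE = 54/5 = 10.8
RMSE = √(54/5) = 3.2863

3.2863


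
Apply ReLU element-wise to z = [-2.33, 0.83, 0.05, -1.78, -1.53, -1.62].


ReLU(-2.33) = max(0, -2.33) = 0.0
ReLU(0.83) = max(0, 0.83) = 0.83
ReLU(0.05) = max(0, 0.05) = 0.05
ReLU(-1.78) = max(0, -1.78) = 0.0
ReLU(-1.53) = max(0, -1.53) = 0.0
ReLU(-1.62) = max(0, -1.62) = 0.0
result = [0.0, 0.83, 0.05, 0.0, 0.0, 0.0]

[0.0, 0.83, 0.05, 0.0, 0.0, 0.0]


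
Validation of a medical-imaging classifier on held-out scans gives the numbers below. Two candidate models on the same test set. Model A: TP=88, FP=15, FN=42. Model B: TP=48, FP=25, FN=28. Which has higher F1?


Model A: P=88/103=0.8544, R=88/130=0.6769, F1=2PR/(P+R)=2TP/(2TP+FP+FN)=176/233=0.7554
Model B: P=48/73=0.6575, R=48/76=0.6316, F1=2PR/(P+R)=2TP/(2TP+FP+FN)=96/149=0.6443
0.7554 > 0.6443 → Model A

Model A


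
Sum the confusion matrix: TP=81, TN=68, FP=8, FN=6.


Total = TP + TN + FP + FN
= 81 + 68 + 8 + 6
= 163
(Predicted positive: 89, predicted negative: 74)

163


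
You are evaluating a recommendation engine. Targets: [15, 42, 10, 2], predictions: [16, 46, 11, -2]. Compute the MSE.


Squared errors: (15-16)²=1, (42-46)²=16, (10-11)²=1, (2+ 2)²=16
Sum = 34
MSE = 34/4 = 17/2

17/2


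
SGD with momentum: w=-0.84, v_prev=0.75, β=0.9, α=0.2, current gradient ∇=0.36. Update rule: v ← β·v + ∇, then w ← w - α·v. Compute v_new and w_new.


v_new = 0.9·0.75 + 0.36 = 0.675 + 0.36 = 1.035
w_new = -0.84 - 0.2·1.035 = -0.84 - 0.207 = -1.047

v_new=1.035, w_new=-1.047


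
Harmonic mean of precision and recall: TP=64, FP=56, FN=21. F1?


Precision = 64/120 = 0.5333
Recall = 64/85 = 0.7529
F1 = 2·P·R/(P+R) = 2·TP/(2·TP+FP+FN) = 128/(128+56+21) = 128/205 = 0.6244

0.6244


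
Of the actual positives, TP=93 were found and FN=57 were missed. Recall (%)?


Recall = TP/(TP+FN)
= 93/(93+57)
= 93/150 = 62.0%

62.0%


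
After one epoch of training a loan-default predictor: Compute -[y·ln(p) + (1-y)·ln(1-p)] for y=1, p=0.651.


BCE = -[y·ln(p) + (1-y)·ln(1-p)]
= -1·ln(0.651) - 0
= -ln(0.651) = 0.4292

0.4292


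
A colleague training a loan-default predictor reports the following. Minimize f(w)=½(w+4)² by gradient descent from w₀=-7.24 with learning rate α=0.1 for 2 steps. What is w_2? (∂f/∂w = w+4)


step 1: grad = -7.24+4 = -3.24; w = -7.24 - 0.1·(-3.24) = -6.916
step 2: grad = -6.916+4 = -2.916; w = -6.916 - 0.1·(-2.916) = -6.6244

-6.6244


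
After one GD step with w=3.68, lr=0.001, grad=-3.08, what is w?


w_new = w - α·∇
= 3.68 - 0.001·-3.08
= 3.68 + 0.00308
= 3.68308

3.68308


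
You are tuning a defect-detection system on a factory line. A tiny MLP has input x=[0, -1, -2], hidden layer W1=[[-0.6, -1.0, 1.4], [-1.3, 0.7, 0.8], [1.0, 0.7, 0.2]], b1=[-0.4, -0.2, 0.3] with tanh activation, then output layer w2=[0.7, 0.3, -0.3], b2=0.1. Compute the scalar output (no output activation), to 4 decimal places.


z1[0] = (-0.6)·(0) + (-1.0)·(-1) + (1.4)·(-2) - 0.4 = -2.2
z1[1] = (-1.3)·(0) + (0.7)·(-1) + (0.8)·(-2) - 0.2 = -2.5
z1[2] = (1.0)·(0) + (0.7)·(-1) + (0.2)·(-2) + 0.3 = -0.8
h = tanh(z1) = [-0.9757, -0.9866, -0.664]
output = (0.7)·(-0.9757) + (0.3)·(-0.9866) + (-0.3)·(-0.664) + 0.1 = -0.6798

-0.6798


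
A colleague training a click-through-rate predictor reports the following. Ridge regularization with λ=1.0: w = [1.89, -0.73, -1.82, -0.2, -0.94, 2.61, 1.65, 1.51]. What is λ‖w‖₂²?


‖w‖₂² = (1.89)² + (-0.73)² + (-1.82)² + (-0.2)² + (-0.94)² + (2.61)² + (1.65)² + (1.51)²
     = 3.5721 + 0.5329 + 3.3124 + 0.04 + 0.8836 + 6.8121 + 2.7225 + 2.2801
     = 20.1557
λ·‖w‖₂² = 1.0·20.1557 = 20.1557

20.1557


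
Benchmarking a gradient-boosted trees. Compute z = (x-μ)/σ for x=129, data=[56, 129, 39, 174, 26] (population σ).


μ = 84.8, σ = 57.0873
z = (129 - 84.8)/57.0873 = 0.7743

0.7743


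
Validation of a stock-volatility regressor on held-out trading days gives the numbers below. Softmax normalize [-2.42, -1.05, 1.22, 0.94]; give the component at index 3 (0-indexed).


Exponentials: e^-2.42=0.0889, e^-1.05=0.3499, e^1.22=3.3872, e^0.94=2.56
Sum = 6.386
Softmax = [0.0139, 0.0548, 0.5304, 0.4009]
p[3] = 2.56/6.386 = 0.4009

0.4009


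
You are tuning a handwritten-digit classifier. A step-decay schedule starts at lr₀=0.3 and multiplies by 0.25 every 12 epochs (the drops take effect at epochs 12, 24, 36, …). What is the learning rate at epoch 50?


n_drops = ⌊50/12⌋ = 4
lr = 0.3·0.25^4 = 0.3·0.00390625 = 0.001171875

0.001171875


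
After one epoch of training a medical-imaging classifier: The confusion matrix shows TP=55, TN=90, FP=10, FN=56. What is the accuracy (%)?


Accuracy = (TP+TN)/(TP+TN+FP+FN)
= (55+90)/(211)
= 145/211 = 68.72%

68.72%


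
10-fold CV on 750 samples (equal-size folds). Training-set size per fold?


Fold size = 750/10 = 75
Training per fold = 750 - 75 = 675

675


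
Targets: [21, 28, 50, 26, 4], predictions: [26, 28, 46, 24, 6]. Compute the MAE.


Absolute errors: |21-26|=5, |28-28|=0, |50-46|=4, |26-24|=2, |4-6|=2
Sum = 13
MAE = 13/5 = 13/5

13/5


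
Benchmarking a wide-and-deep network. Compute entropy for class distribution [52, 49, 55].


Probabilities: [52/156, 49/156, 55/156] ≈ [0.3333, 0.3141, 0.3526]
H = -((52/156)·log₂(52/156) + (49/156)·log₂(49/156) + (55/156)·log₂(55/156))
  = 1.5834 bits

1.5834 bits


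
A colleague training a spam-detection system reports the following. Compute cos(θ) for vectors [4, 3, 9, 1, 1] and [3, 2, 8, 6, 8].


A·B = 4·3 + 3·2 + 9·8 + 1·6 + 1·8 = 104
‖A‖ = √108 = 10.3923, ‖B‖ = √177 = 13.3041
cos = 104/(√108·√177) = 104/√19116 = 0.7522

0.7522


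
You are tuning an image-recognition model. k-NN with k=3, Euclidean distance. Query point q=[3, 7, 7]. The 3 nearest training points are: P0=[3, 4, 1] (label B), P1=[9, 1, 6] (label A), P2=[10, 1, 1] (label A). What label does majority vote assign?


d(q,P0) = 6.7082  (label B)
d(q,P1) = 8.544  (label A)
d(q,P2) = 11.0  (label A)
Votes: A=2, B=1
Majority → A

A


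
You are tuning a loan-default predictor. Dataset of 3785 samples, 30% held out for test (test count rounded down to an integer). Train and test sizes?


Test = ⌊3785·30/100⌋ = 1135
Train = 3785 - 1135 = 2650

Train: 2650, Test: 1135


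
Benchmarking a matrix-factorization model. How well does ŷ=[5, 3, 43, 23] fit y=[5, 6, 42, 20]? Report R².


ȳ = 18.25
SS_res = Σ(y-ŷ)² = 19
SS_tot = Σ(y-ȳ)² = 892.75
R² = 1 - SS_res/SS_tot = 1 - 0.0213 = 0.9787

0.9787


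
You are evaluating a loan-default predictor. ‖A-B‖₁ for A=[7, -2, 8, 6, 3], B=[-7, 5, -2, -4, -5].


d = |7+ 7| + |-2-5| + |8+ 2| + |6+ 4| + |3+ 5|
  = 14 + 7 + 10 + 10 + 8
  = 49

49


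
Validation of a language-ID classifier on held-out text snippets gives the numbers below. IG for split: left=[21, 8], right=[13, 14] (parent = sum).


Parent = [34, 22], H_parent = 0.9666
H_left = 0.8498 (n=29), H_right = 0.999 (n=27)
H_children = (29/56)·0.8498 + (27/56)·0.999 = 0.9217
IG = 0.9666 - 0.9217 = 0.0449

0.0449


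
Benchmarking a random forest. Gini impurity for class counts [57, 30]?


Probabilities: [57/87, 30/87] ≈ [0.6552, 0.3448]
Σpᵢ² = (3249 + 900)/87² = 4149/7569
Gini = 1 - Σpᵢ² = 1 - 4149/7569 = 0.4518

0.4518


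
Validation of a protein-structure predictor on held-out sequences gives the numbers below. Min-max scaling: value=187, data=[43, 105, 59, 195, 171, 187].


min=43, max=195
(187-43)/(195-43) = 144/152 = 0.9474

0.9474


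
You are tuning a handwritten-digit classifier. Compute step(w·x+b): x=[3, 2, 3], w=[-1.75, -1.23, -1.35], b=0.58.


z = (3)·(-1.75) + (2)·(-1.23) + (3)·(-1.35) + 0.58
  = -11.18
step(z) = 0 (z<0)

0


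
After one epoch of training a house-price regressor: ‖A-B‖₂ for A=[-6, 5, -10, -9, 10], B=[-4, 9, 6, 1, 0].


d = √((-6+ 4)² + (5-9)² + (-10-6)² + (-9-1)² + (10-0)²)
  = √(4 + 16 + 256 + 100 + 100)
  = √476 = 21.8174

21.8174


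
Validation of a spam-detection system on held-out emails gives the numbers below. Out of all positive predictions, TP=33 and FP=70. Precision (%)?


Precision = TP/(TP+FP)
= 33/(33+70)
= 33/103 = 32.04%

32.04%


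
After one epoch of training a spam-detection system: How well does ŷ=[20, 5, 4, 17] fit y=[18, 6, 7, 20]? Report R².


ȳ = 12.75
SS_res = Σ(y-ŷ)² = 23
SS_tot = Σ(y-ȳ)² = 158.75
R² = 1 - SS_res/SS_tot = 1 - 0.1449 = 0.8551

0.8551


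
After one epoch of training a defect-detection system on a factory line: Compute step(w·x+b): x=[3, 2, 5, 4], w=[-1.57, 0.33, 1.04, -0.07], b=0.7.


z = (3)·(-1.57) + (2)·(0.33) + (5)·(1.04) + (4)·(-0.07) + 0.7
  = 1.57
step(z) = 1 (z≥0)

1


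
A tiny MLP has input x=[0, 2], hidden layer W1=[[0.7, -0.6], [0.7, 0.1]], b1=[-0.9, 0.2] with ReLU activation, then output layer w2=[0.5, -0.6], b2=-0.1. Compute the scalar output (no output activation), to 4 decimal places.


z1[0] = (0.7)·(0) + (-0.6)·(2) - 0.9 = -2.1
z1[1] = (0.7)·(0) + (0.1)·(2) + 0.2 = 0.4
h = ReLU(z1) = [0.0, 0.4]
output = (0.5)·(0.0) + (-0.6)·(0.4) - 0.1 = -0.34

-0.34


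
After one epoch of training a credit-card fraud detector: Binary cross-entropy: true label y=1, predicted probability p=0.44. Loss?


BCE = -[y·ln(p) + (1-y)·ln(1-p)]
= -1·ln(0.44) - 0
= -ln(0.44) = 0.821

0.821


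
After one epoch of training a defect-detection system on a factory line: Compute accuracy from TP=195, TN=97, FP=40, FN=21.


Accuracy = (TP+TN)/(TP+TN+FP+FN)
= (195+97)/(353)
= 292/353 = 82.72%

82.72%


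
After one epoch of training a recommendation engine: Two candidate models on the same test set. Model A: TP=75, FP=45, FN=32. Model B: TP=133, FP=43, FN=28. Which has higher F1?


Model A: P=75/120=0.625, R=75/107=0.7009, F1=2PR/(P+R)=2TP/(2TP+FP+FN)=150/227=0.6608
Model B: P=133/176=0.7557, R=133/161=0.8261, F1=2PR/(P+R)=2TP/(2TP+FP+FN)=266/337=0.7893
0.6608 < 0.7893 → Model B

Model B


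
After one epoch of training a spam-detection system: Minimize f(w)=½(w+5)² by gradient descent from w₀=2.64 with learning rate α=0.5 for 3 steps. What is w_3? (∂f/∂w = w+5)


step 1: grad = 2.64+5 = 7.64; w = 2.64 - 0.5·(7.64) = -1.18
step 2: grad = -1.18+5 = 3.82; w = -1.18 - 0.5·(3.82) = -3.09
step 3: grad = -3.09+5 = 1.91; w = -3.09 - 0.5·(1.91) = -4.045

-4.045


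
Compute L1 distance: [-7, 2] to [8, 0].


d = |-7-8| + |2-0|
  = 15 + 2
  = 17

17


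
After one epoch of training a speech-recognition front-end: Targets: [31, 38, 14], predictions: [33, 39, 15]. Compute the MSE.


Squared errors: (31-33)²=4, (38-39)²=1, (14-15)²=1
Sum = 6
MSE = 6/3 = 2

2


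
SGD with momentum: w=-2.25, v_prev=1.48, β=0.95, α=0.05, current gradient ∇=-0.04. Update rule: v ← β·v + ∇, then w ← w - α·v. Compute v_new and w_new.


v_new = 0.95·1.48 - 0.04 = 1.406 - 0.04 = 1.366
w_new = -2.25 - 0.05·1.366 = -2.25 - 0.0683 = -2.3183

v_new=1.366, w_new=-2.3183


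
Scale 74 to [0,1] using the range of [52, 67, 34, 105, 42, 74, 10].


min=10, max=105
(74-10)/(105-10) = 64/95 = 0.6737

0.6737


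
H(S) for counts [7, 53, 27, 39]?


Probabilities: [7/126, 53/126, 27/126, 39/126] ≈ [0.0556, 0.4206, 0.2143, 0.3095]
H = -((7/126)·log₂(7/126) + (53/126)·log₂(53/126) + (27/126)·log₂(27/126) + (39/126)·log₂(39/126))
  = 1.7571 bits

1.7571 bits


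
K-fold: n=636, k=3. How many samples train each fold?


Fold size = 636/3 = 212
Training per fold = 636 - 212 = 424

424


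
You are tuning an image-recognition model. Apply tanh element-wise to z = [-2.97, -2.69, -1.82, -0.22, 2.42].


tanh(-2.97) = -0.9947
tanh(-2.69) = -0.9908
tanh(-1.82) = -0.9488
tanh(-0.22) = -0.2165
tanh(2.42) = 0.9843
result = [-0.9947, -0.9908, -0.9488, -0.2165, 0.9843]

[-0.9947, -0.9908, -0.9488, -0.2165, 0.9843]


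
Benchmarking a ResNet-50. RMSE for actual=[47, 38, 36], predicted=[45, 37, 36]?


MSE = 5/3 = 1.6667
RMSE = √(5/3) = 1.291

1.291


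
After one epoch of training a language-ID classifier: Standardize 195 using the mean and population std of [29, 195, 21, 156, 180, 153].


μ = 122.3333, σ = 70.3081
z = (195 - 122.3333)/70.3081 = 1.0335

1.0335


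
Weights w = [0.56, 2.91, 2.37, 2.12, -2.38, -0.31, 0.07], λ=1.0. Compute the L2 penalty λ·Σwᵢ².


‖w‖₂² = (0.56)² + (2.91)² + (2.37)² + (2.12)² + (-2.38)² + (-0.31)² + (0.07)²
     = 0.3136 + 8.4681 + 5.6169 + 4.4944 + 5.6644 + 0.0961 + 0.0049
     = 24.6584
λ·‖w‖₂² = 1.0·24.6584 = 24.6584

24.6584


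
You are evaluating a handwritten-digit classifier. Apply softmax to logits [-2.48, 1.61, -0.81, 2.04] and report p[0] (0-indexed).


Exponentials: e^-2.48=0.0837, e^1.61=5.0028, e^-0.81=0.4449, e^2.04=7.6906
Sum = 13.222
Softmax = [0.0063, 0.3784, 0.0336, 0.5817]
p[0] = 0.0837/13.222 = 0.0063

0.0063


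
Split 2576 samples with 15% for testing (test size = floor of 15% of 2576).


Test = ⌊2576·15/100⌋ = 386
Train = 2576 - 386 = 2190

Train: 2190, Test: 386


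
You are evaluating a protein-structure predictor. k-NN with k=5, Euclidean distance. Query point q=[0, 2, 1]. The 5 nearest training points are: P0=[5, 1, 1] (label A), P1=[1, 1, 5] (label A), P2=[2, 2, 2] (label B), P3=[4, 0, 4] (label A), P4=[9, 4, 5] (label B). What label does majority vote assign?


d(q,P0) = 5.099  (label A)
d(q,P1) = 4.2426  (label A)
d(q,P2) = 2.2361  (label B)
d(q,P3) = 5.3852  (label A)
d(q,P4) = 10.0499  (label B)
Votes: A=3, B=2
Majority → A

A


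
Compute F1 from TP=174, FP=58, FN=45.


Precision = 174/232 = 0.75
Recall = 174/219 = 0.7945
F1 = 2·P·R/(P+R) = 2·TP/(2·TP+FP+FN) = 348/(348+58+45) = 348/451 = 0.7716

0.7716


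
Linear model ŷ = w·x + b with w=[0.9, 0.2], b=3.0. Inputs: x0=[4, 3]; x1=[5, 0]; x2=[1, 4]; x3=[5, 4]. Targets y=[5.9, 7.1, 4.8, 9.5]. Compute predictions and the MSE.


ŷ0 = (0.9)·(4) + (0.2)·(3) + 3.0 = 7.2
ŷ1 = (0.9)·(5) + (0.2)·(0) + 3.0 = 7.5
ŷ2 = (0.9)·(1) + (0.2)·(4) + 3.0 = 4.7
ŷ3 = (0.9)·(5) + (0.2)·(4) + 3.0 = 8.3
errors² = [1.69, 0.16, 0.01, 1.44]
MSE = 3.3000/4 = 0.825

0.825


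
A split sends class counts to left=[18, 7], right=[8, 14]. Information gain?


Parent = [26, 21], H_parent = 0.9918
H_left = 0.8555 (n=25), H_right = 0.9457 (n=22)
H_children = (25/47)·0.8555 + (22/47)·0.9457 = 0.8977
IG = 0.9918 - 0.8977 = 0.0941

0.0941


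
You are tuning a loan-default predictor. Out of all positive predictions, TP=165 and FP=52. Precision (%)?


Precision = TP/(TP+FP)
= 165/(165+52)
= 165/217 = 76.04%

76.04%


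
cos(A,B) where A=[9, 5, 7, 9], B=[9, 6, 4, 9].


A·B = 9·9 + 5·6 + 7·4 + 9·9 = 220
‖A‖ = √236 = 15.3623, ‖B‖ = √214 = 14.6287
cos = 220/(√236·√214) = 220/√50504 = 0.9789

0.9789


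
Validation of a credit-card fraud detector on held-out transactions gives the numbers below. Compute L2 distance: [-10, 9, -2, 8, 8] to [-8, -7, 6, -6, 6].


d = √((-10+ 8)² + (9+ 7)² + (-2-6)² + (8+ 6)² + (8-6)²)
  = √(4 + 256 + 64 + 196 + 4)
  = √524 = 22.891

22.891


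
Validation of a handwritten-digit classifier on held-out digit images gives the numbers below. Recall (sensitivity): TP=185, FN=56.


Recall = TP/(TP+FN)
= 185/(185+56)
= 185/241 = 76.76%

76.76%


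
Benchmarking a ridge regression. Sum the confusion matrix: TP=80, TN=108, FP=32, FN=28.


Total = TP + TN + FP + FN
= 80 + 108 + 32 + 28
= 248
(Predicted positive: 112, predicted negative: 136)

248


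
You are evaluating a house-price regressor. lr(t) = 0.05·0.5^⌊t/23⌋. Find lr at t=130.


n_drops = ⌊130/23⌋ = 5
lr = 0.05·0.5^5 = 0.05·0.03125 = 0.0015625

0.0015625


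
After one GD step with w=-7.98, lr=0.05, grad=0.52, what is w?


w_new = w - α·∇
= -7.98 - 0.05·0.52
= -7.98 - 0.026
= -8.006

-8.006


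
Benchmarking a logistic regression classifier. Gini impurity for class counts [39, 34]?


Probabilities: [39/73, 34/73] ≈ [0.5342, 0.4658]
Σpᵢ² = (1521 + 1156)/73² = 2677/5329
Gini = 1 - Σpᵢ² = 1 - 2677/5329 = 0.4977

0.4977


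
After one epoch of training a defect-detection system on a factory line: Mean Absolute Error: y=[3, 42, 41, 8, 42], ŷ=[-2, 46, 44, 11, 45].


Absolute errors: |3+ 2|=5, |42-46|=4, |41-44|=3, |8-11|=3, |42-45|=3
Sum = 18
MAE = 18/5 = 18/5

18/5


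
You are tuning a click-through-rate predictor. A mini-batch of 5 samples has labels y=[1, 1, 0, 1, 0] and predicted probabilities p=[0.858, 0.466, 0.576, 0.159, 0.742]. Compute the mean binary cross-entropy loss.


L[0] = -ln(0.858) = 0.1532
L[1] = -ln(0.466) = 0.7636
L[2] = -ln(1-0.576) = -ln(0.424) = 0.858
L[3] = -ln(0.159) = 1.8389
L[4] = -ln(1-0.742) = -ln(0.258) = 1.3548
mean = (0.1532 + 0.7636 + 0.858 + 1.8389 + 1.3548)/5 = 0.9937

0.9937


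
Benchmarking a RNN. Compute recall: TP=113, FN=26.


Recall = TP/(TP+FN)
= 113/(113+26)
= 113/139 = 81.29%

81.29%


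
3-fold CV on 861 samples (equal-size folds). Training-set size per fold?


Fold size = 861/3 = 287
Training per fold = 861 - 287 = 574

574


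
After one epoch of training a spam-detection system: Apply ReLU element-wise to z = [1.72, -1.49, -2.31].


ReLU(1.72) = max(0, 1.72) = 1.72
ReLU(-1.49) = max(0, -1.49) = 0.0
ReLU(-2.31) = max(0, -2.31) = 0.0
result = [1.72, 0.0, 0.0]

[1.72, 0.0, 0.0]


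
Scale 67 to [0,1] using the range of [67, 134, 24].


min=24, max=134
(67-24)/(134-24) = 43/110 = 0.3909

0.3909


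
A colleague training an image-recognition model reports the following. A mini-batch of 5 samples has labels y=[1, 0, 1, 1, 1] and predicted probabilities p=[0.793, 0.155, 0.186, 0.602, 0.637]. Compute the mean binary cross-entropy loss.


L[0] = -ln(0.793) = 0.2319
L[1] = -ln(1-0.155) = -ln(0.845) = 0.1684
L[2] = -ln(0.186) = 1.682
L[3] = -ln(0.602) = 0.5075
L[4] = -ln(0.637) = 0.451
mean = (0.2319 + 0.1684 + 1.682 + 0.5075 + 0.451)/5 = 0.6082

0.6082


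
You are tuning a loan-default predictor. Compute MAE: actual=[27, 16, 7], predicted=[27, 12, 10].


Absolute errors: |27-27|=0, |16-12|=4, |7-10|=3
Sum = 7
MAE = 7/3 = 7/3

7/3


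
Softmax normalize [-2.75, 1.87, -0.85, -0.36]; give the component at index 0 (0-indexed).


Exponentials: e^-2.75=0.0639, e^1.87=6.4883, e^-0.85=0.4274, e^-0.36=0.6977
Sum = 7.6773
Softmax = [0.0083, 0.8451, 0.0557, 0.0909]
p[0] = 0.0639/7.6773 = 0.0083

0.0083


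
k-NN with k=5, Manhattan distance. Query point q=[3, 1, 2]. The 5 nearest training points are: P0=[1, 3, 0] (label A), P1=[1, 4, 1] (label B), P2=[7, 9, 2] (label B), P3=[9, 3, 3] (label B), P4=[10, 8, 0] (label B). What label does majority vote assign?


d(q,P0) = 6  (label A)
d(q,P1) = 6  (label B)
d(q,P2) = 12  (label B)
d(q,P3) = 9  (label B)
d(q,P4) = 16  (label B)
Votes: A=1, B=4
Majority → B

B


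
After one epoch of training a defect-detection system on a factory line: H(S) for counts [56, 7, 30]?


Probabilities: [56/93, 7/93, 30/93] ≈ [0.6022, 0.0753, 0.3226]
H = -((56/93)·log₂(56/93) + (7/93)·log₂(7/93) + (30/93)·log₂(30/93))
  = 1.2481 bits

1.2481 bits


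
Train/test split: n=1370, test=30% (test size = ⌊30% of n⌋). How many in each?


Test = ⌊1370·30/100⌋ = 411
Train = 1370 - 411 = 959

Train: 959, Test: 411


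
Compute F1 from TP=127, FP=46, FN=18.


Precision = 127/173 = 0.7341
Recall = 127/145 = 0.8759
F1 = 2·P·R/(P+R) = 2·TP/(2·TP+FP+FN) = 254/(254+46+18) = 254/318 = 0.7987

0.7987


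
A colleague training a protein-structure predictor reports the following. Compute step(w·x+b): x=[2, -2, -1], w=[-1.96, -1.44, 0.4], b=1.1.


z = (2)·(-1.96) + (-2)·(-1.44) + (-1)·(0.4) + 1.1
  = -0.34
step(z) = 0 (z<0)

0


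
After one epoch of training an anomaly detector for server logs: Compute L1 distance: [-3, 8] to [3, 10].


d = |-3-3| + |8-10|
  = 6 + 2
  = 8

8


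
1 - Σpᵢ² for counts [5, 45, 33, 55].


Probabilities: [5/138, 45/138, 33/138, 55/138] ≈ [0.0362, 0.3261, 0.2391, 0.3986]
Σpᵢ² = (25 + 2025 + 1089 + 3025)/138² = 6164/19044
Gini = 1 - Σpᵢ² = 1 - 6164/19044 = 0.6763

0.6763


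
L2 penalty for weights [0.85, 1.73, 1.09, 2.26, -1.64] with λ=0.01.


‖w‖₂² = (0.85)² + (1.73)² + (1.09)² + (2.26)² + (-1.64)²
     = 0.7225 + 2.9929 + 1.1881 + 5.1076 + 2.6896
     = 12.7007
λ·‖w‖₂² = 0.01·12.7007 = 0.127007

0.127007


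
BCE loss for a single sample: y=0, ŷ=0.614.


BCE = -[y·ln(p) + (1-y)·ln(1-p)]
= -0 - 1·ln(1-0.614)
= -ln(0.386) = 0.9519

0.9519


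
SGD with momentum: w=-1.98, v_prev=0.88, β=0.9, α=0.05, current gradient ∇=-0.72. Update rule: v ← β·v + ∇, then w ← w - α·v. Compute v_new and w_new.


v_new = 0.9·0.88 - 0.72 = 0.792 - 0.72 = 0.072
w_new = -1.98 - 0.05·0.072 = -1.98 - 0.0036 = -1.9836

v_new=0.072, w_new=-1.9836


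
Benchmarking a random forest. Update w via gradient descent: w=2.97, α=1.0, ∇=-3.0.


w_new = w - α·∇
= 2.97 - 1.0·-3.0
= 2.97 + 3
= 5.97

5.97


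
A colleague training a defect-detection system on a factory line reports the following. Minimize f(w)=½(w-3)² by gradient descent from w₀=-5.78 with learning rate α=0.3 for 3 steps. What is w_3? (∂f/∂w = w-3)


step 1: grad = -5.78-3 = -8.78; w = -5.78 - 0.3·(-8.78) = -3.146
step 2: grad = -3.146-3 = -6.146; w = -3.146 - 0.3·(-6.146) = -1.3022
step 3: grad = -1.3022-3 = -4.3022; w = -1.3022 - 0.3·(-4.3022) = -0.01154

-0.01154


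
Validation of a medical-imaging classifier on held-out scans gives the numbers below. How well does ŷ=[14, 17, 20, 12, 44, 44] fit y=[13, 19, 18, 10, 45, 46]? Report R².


ȳ = 25.1667
SS_res = Σ(y-ŷ)² = 18
SS_tot = Σ(y-ȳ)² = 1294.83
R² = 1 - SS_res/SS_tot = 1 - 0.0139 = 0.9861

0.9861


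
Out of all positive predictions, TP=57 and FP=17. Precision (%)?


Precision = TP/(TP+FP)
= 57/(57+17)
= 57/74 = 77.03%

77.03%


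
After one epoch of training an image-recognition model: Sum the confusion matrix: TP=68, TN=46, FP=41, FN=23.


Total = TP + TN + FP + FN
= 68 + 46 + 41 + 23
= 178
(Predicted positive: 109, predicted negative: 69)

178


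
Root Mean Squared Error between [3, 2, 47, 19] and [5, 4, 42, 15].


MSE = 49/4 = 12.25
RMSE = √(49/4) = 3.5

3.5


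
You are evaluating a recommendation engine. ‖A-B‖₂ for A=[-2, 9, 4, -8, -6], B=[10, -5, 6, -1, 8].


d = √((-2-10)² + (9+ 5)² + (4-6)² + (-8+ 1)² + (-6-8)²)
  = √(144 + 196 + 4 + 49 + 196)
  = √589 = 24.2693

24.2693


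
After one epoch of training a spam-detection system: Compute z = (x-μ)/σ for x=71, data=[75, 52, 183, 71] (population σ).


μ = 95.25, σ = 51.4022
z = (71 - 95.25)/51.4022 = -0.4718

-0.4718


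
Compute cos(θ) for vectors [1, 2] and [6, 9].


A·B = 1·6 + 2·9 = 24
‖A‖ = √5 = 2.2361, ‖B‖ = √117 = 10.8167
cos = 24/(√5·√117) = 24/√585 = 0.9923

0.9923


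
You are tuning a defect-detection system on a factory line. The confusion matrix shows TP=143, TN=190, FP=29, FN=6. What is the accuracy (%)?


Accuracy = (TP+TN)/(TP+TN+FP+FN)
= (143+190)/(368)
= 333/368 = 90.49%

90.49%


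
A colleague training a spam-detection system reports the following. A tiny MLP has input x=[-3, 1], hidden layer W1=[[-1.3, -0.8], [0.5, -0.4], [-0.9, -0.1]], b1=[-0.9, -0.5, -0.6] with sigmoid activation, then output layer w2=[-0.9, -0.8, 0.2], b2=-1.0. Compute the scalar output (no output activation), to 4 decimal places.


z1[0] = (-1.3)·(-3) + (-0.8)·(1) - 0.9 = 2.2
z1[1] = (0.5)·(-3) + (-0.4)·(1) - 0.5 = -2.4
z1[2] = (-0.9)·(-3) + (-0.1)·(1) - 0.6 = 2.0
h = sigmoid(z1) = [0.9002, 0.0832, 0.8808]
output = (-0.9)·(0.9002) + (-0.8)·(0.0832) + (0.2)·(0.8808) - 1.0 = -1.7006

-1.7006


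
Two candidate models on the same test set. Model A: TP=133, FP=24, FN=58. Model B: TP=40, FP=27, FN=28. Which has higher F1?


Model A: P=133/157=0.8471, R=133/191=0.6963, F1=2PR/(P+R)=2TP/(2TP+FP+FN)=266/348=0.7644
Model B: P=40/67=0.597, R=40/68=0.5882, F1=2PR/(P+R)=2TP/(2TP+FP+FN)=80/135=0.5926
0.7644 > 0.5926 → Model A

Model A


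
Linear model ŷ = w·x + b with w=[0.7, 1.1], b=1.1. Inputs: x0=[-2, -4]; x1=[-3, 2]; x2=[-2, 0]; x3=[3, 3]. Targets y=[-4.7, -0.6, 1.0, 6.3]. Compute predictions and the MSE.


ŷ0 = (0.7)·(-2) + (1.1)·(-4) + 1.1 = -4.7
ŷ1 = (0.7)·(-3) + (1.1)·(2) + 1.1 = 1.2
ŷ2 = (0.7)·(-2) + (1.1)·(0) + 1.1 = -0.3
ŷ3 = (0.7)·(3) + (1.1)·(3) + 1.1 = 6.5
errors² = [0.0, 3.24, 1.69, 0.04]
MSE = 4.9700/4 = 1.2425

1.2425


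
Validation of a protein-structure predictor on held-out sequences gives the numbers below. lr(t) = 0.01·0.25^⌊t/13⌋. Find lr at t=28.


n_drops = ⌊28/13⌋ = 2
lr = 0.01·0.25^2 = 0.01·0.0625 = 0.000625

0.000625


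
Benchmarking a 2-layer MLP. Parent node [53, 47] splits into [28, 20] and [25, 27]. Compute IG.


Parent = [53, 47], H_parent = 0.9974
H_left = 0.9799 (n=48), H_right = 0.9989 (n=52)
H_children = (48/100)·0.9799 + (52/100)·0.9989 = 0.9898
IG = 0.9974 - 0.9898 = 0.0076

0.0076


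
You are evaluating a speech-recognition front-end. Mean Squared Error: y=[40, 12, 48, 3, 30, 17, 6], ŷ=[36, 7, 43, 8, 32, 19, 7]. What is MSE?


Squared errors: (40-36)²=16, (12-7)²=25, (48-43)²=25, (3-8)²=25, (30-32)²=4, (17-19)²=4, (6-7)²=1
Sum = 100
MSE = 100/7 = 100/7

100/7


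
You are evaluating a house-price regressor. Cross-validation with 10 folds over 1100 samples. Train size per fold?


Fold size = 1100/10 = 110
Training per fold = 1100 - 110 = 990

990


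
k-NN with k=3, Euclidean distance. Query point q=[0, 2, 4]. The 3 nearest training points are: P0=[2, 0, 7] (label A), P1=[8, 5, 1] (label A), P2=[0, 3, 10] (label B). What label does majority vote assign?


d(q,P0) = 4.1231  (label A)
d(q,P1) = 9.0554  (label A)
d(q,P2) = 6.0828  (label B)
Votes: A=2, B=1
Majority → A

A


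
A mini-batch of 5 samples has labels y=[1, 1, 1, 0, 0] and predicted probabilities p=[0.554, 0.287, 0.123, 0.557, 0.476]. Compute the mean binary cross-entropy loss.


L[0] = -ln(0.554) = 0.5906
L[1] = -ln(0.287) = 1.2483
L[2] = -ln(0.123) = 2.0956
L[3] = -ln(1-0.557) = -ln(0.443) = 0.8142
L[4] = -ln(1-0.476) = -ln(0.524) = 0.6463
mean = (0.5906 + 1.2483 + 2.0956 + 0.8142 + 0.6463)/5 = 1.079

1.079


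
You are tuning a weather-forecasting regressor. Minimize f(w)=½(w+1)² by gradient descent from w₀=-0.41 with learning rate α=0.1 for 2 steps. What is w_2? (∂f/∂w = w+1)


step 1: grad = -0.41+1 = 0.59; w = -0.41 - 0.1·(0.59) = -0.469
step 2: grad = -0.469+1 = 0.531; w = -0.469 - 0.1·(0.531) = -0.5221

-0.5221


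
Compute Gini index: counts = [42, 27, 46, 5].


Probabilities: [42/120, 27/120, 46/120, 5/120] ≈ [0.35, 0.225, 0.3833, 0.0417]
Σpᵢ² = (1764 + 729 + 2116 + 25)/120² = 4634/14400
Gini = 1 - Σpᵢ² = 1 - 4634/14400 = 0.6782

0.6782


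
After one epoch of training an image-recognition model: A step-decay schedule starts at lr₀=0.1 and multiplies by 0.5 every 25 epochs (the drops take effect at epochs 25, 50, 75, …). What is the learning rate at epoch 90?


n_drops = ⌊90/25⌋ = 3
lr = 0.1·0.5^3 = 0.1·0.125 = 0.0125

0.0125


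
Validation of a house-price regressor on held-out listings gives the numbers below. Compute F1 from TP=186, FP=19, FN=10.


Precision = 186/205 = 0.9073
Recall = 186/196 = 0.949
F1 = 2·P·R/(P+R) = 2·TP/(2·TP+FP+FN) = 372/(372+19+10) = 372/401 = 0.9277

0.9277


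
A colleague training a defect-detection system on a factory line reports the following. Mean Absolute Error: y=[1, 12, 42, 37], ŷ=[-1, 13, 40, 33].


Absolute errors: |1+ 1|=2, |12-13|=1, |42-40|=2, |37-33|=4
Sum = 9
MAE = 9/4 = 9/4

9/4


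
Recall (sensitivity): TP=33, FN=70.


Recall = TP/(TP+FN)
= 33/(33+70)
= 33/103 = 32.04%

32.04%


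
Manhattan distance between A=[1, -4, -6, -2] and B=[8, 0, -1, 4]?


d = |1-8| + |-4-0| + |-6+ 1| + |-2-4|
  = 7 + 4 + 5 + 6
  = 22

22


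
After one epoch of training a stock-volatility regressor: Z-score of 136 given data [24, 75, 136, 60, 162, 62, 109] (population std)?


μ = 89.7143, σ = 44.6021
z = (136 - 89.7143)/44.6021 = 1.0377

1.0377


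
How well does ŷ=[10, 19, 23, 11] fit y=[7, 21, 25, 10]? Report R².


ȳ = 15.75
SS_res = Σ(y-ŷ)² = 18
SS_tot = Σ(y-ȳ)² = 222.75
R² = 1 - SS_res/SS_tot = 1 - 0.0808 = 0.9192

0.9192


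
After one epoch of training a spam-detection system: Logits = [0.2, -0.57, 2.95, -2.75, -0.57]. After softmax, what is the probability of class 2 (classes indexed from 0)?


Exponentials: e^0.2=1.2214, e^-0.57=0.5655, e^2.95=19.106, e^-2.75=0.0639, e^-0.57=0.5655
Sum = 21.5223
Softmax = [0.0568, 0.0263, 0.8877, 0.003, 0.0263]
p[2] = 19.106/21.5223 = 0.8877

0.8877


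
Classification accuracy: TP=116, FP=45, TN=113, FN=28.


Accuracy = (TP+TN)/(TP+TN+FP+FN)
= (116+113)/(302)
= 229/302 = 75.83%

75.83%


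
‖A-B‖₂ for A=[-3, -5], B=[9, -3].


d = √((-3-9)² + (-5+ 3)²)
  = √(144 + 4)
  = √148 = 12.1655

12.1655


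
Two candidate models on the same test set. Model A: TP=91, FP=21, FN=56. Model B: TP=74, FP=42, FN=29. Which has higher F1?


Model A: P=91/112=0.8125, R=91/147=0.619, F1=2PR/(P+R)=2TP/(2TP+FP+FN)=182/259=0.7027
Model B: P=74/116=0.6379, R=74/103=0.7184, F1=2PR/(P+R)=2TP/(2TP+FP+FN)=148/219=0.6758
0.7027 > 0.6758 → Model A

Model A


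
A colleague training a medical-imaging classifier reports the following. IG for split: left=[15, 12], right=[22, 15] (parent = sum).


Parent = [37, 27], H_parent = 0.9823
H_left = 0.9911 (n=27), H_right = 0.974 (n=37)
H_children = (27/64)·0.9911 + (37/64)·0.974 = 0.9812
IG = 0.9823 - 0.9812 = 0.0011

0.0011


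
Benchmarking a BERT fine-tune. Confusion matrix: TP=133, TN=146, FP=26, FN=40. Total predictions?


Total = TP + TN + FP + FN
= 133 + 146 + 26 + 40
= 345
(Predicted positive: 159, predicted negative: 186)

345


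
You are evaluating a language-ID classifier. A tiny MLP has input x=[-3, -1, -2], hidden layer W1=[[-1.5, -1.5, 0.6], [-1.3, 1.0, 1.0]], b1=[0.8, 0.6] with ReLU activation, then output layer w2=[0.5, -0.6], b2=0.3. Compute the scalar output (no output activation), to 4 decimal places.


z1[0] = (-1.5)·(-3) + (-1.5)·(-1) + (0.6)·(-2) + 0.8 = 5.6
z1[1] = (-1.3)·(-3) + (1.0)·(-1) + (1.0)·(-2) + 0.6 = 1.5
h = ReLU(z1) = [5.6, 1.5]
output = (0.5)·(5.6) + (-0.6)·(1.5) + 0.3 = 2.2

2.2


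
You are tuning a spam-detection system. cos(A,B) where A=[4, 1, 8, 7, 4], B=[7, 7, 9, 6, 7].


A·B = 4·7 + 1·7 + 8·9 + 7·6 + 4·7 = 177
‖A‖ = √146 = 12.083, ‖B‖ = √264 = 16.2481
cos = 177/(√146·√264) = 177/√38544 = 0.9016

0.9016


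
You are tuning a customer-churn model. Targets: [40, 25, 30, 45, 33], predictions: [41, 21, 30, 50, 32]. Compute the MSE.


Squared errors: (40-41)²=1, (25-21)²=16, (30-30)²=0, (45-50)²=25, (33-32)²=1
Sum = 43
MSE = 43/5 = 43/5

43/5


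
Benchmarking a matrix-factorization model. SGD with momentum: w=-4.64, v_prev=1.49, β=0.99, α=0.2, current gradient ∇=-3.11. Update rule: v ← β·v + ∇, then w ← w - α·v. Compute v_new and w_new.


v_new = 0.99·1.49 - 3.11 = 1.4751 - 3.11 = -1.6349
w_new = -4.64 - 0.2·-1.6349 = -4.64 + 0.32698 = -4.31302

v_new=-1.6349, w_new=-4.31302


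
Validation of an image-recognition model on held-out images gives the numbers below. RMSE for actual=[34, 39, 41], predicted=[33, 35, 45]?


MSE = 33/3 = 11
RMSE = √(33/3) = 3.3166

3.3166


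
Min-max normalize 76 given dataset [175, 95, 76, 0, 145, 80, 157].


min=0, max=175
(76-0)/(175-0) = 76/175 = 0.4343

0.4343


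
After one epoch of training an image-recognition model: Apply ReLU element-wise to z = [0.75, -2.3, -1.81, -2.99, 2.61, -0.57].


ReLU(0.75) = max(0, 0.75) = 0.75
ReLU(-2.3) = max(0, -2.3) = 0.0
ReLU(-1.81) = max(0, -1.81) = 0.0
ReLU(-2.99) = max(0, -2.99) = 0.0
ReLU(2.61) = max(0, 2.61) = 2.61
ReLU(-0.57) = max(0, -0.57) = 0.0
result = [0.75, 0.0, 0.0, 0.0, 2.61, 0.0]

[0.75, 0.0, 0.0, 0.0, 2.61, 0.0]


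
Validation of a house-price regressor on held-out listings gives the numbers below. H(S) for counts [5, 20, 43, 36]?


Probabilities: [5/104, 20/104, 43/104, 36/104] ≈ [0.0481, 0.1923, 0.4135, 0.3462]
H = -((5/104)·log₂(5/104) + (20/104)·log₂(20/104) + (43/104)·log₂(43/104) + (36/104)·log₂(36/104))
  = 1.7245 bits

1.7245 bits


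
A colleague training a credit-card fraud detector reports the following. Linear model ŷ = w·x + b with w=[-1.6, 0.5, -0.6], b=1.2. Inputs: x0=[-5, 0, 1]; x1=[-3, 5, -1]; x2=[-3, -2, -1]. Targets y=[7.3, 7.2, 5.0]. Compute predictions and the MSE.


ŷ0 = (-1.6)·(-5) + (0.5)·(0) + (-0.6)·(1) + 1.2 = 8.6
ŷ1 = (-1.6)·(-3) + (0.5)·(5) + (-0.6)·(-1) + 1.2 = 9.1
ŷ2 = (-1.6)·(-3) + (0.5)·(-2) + (-0.6)·(-1) + 1.2 = 5.6
errors² = [1.69, 3.61, 0.36]
MSE = 5.6600/3 = 1.8867

1.8867


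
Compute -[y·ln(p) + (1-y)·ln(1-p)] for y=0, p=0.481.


BCE = -[y·ln(p) + (1-y)·ln(1-p)]
= -0 - 1·ln(1-0.481)
= -ln(0.519) = 0.6559

0.6559


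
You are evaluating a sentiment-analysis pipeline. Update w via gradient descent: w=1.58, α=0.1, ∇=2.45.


w_new = w - α·∇
= 1.58 - 0.1·2.45
= 1.58 - 0.245
= 1.335

1.335


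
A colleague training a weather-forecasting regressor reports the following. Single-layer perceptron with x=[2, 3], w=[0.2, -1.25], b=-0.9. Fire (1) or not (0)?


z = (2)·(0.2) + (3)·(-1.25) - 0.9
  = -4.25
step(z) = 0 (z<0)

0


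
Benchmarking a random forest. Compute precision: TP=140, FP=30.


Precision = TP/(TP+FP)
= 140/(140+30)
= 140/170 = 82.35%

82.35%


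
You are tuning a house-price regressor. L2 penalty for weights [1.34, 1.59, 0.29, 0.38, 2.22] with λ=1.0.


‖w‖₂² = (1.34)² + (1.59)² + (0.29)² + (0.38)² + (2.22)²
     = 1.7956 + 2.5281 + 0.0841 + 0.1444 + 4.9284
     = 9.4806
λ·‖w‖₂² = 1.0·9.4806 = 9.4806

9.4806


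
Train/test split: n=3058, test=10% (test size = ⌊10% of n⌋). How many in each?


Test = ⌊3058·10/100⌋ = 305
Train = 3058 - 305 = 2753

Train: 2753, Test: 305


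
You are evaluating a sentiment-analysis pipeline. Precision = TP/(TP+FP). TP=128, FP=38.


Precision = TP/(TP+FP)
= 128/(128+38)
= 128/166 = 77.11%

77.11%


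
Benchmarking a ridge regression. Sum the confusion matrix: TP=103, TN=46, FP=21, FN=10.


Total = TP + TN + FP + FN
= 103 + 46 + 21 + 10
= 180
(Predicted positive: 124, predicted negative: 56)

180


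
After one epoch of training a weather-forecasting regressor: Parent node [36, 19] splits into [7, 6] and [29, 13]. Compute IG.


Parent = [36, 19], H_parent = 0.9299
H_left = 0.9957 (n=13), H_right = 0.8926 (n=42)
H_children = (13/55)·0.9957 + (42/55)·0.8926 = 0.917
IG = 0.9299 - 0.917 = 0.0129

0.0129


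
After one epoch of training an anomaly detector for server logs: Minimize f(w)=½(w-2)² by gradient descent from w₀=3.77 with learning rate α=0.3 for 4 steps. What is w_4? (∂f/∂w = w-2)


step 1: grad = 3.77-2 = 1.77; w = 3.77 - 0.3·(1.77) = 3.239
step 2: grad = 3.239-2 = 1.239; w = 3.239 - 0.3·(1.239) = 2.8673
step 3: grad = 2.8673-2 = 0.8673; w = 2.8673 - 0.3·(0.8673) = 2.60711
step 4: grad = 2.60711-2 = 0.60711; w = 2.60711 - 0.3·(0.60711) = 2.424977

2.424977


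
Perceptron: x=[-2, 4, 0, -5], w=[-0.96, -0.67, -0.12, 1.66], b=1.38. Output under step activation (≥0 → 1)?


z = (-2)·(-0.96) + (4)·(-0.67) + (0)·(-0.12) + (-5)·(1.66) + 1.38
  = -7.68
step(z) = 0 (z<0)

0


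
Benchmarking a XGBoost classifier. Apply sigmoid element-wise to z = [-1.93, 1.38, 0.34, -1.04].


σ(-1.93) = 1/(1+e^1.93) = 0.1268
σ(1.38) = 1/(1+e^-1.38) = 0.799
σ(0.34) = 1/(1+e^-0.34) = 0.5842
σ(-1.04) = 1/(1+e^1.04) = 0.2611
result = [0.1268, 0.799, 0.5842, 0.2611]

[0.1268, 0.799, 0.5842, 0.2611]


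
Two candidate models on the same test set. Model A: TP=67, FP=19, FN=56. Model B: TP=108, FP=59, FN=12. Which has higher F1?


Model A: P=67/86=0.7791, R=67/123=0.5447, F1=2PR/(P+R)=2TP/(2TP+FP+FN)=134/209=0.6411
Model B: P=108/167=0.6467, R=108/120=0.9, F1=2PR/(P+R)=2TP/(2TP+FP+FN)=216/287=0.7526
0.6411 < 0.7526 → Model B

Model B


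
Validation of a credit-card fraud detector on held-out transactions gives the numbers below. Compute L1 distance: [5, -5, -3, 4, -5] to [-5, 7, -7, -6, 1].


d = |5+ 5| + |-5-7| + |-3+ 7| + |4+ 6| + |-5-1|
  = 10 + 12 + 4 + 10 + 6
  = 42

42


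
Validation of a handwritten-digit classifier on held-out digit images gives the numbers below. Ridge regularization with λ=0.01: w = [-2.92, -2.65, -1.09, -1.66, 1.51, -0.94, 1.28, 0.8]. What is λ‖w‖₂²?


‖w‖₂² = (-2.92)² + (-2.65)² + (-1.09)² + (-1.66)² + (1.51)² + (-0.94)² + (1.28)² + (0.8)²
     = 8.5264 + 7.0225 + 1.1881 + 2.7556 + 2.2801 + 0.8836 + 1.6384 + 0.64
     = 24.9347
λ·‖w‖₂² = 0.01·24.9347 = 0.249347

0.249347


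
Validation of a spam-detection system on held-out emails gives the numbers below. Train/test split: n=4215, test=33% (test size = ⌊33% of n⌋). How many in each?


Test = ⌊4215·33/100⌋ = 1390
Train = 4215 - 1390 = 2825

Train: 2825, Test: 1390


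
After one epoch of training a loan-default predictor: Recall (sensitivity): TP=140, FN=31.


Recall = TP/(TP+FN)
= 140/(140+31)
= 140/171 = 81.87%

81.87%


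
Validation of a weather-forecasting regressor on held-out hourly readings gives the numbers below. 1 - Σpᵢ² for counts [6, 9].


Probabilities: [6/15, 9/15] ≈ [0.4, 0.6]
Σpᵢ² = (36 + 81)/15² = 117/225
Gini = 1 - Σpᵢ² = 1 - 117/225 = 0.48

0.48


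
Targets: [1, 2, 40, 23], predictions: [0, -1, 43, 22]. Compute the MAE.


Absolute errors: |1-0|=1, |2+ 1|=3, |40-43|=3, |23-22|=1
Sum = 8
MAE = 8/4 = 2

2


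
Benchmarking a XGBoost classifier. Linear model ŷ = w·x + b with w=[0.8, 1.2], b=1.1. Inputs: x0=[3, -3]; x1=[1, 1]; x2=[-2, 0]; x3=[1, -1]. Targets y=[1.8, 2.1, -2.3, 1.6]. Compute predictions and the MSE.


ŷ0 = (0.8)·(3) + (1.2)·(-3) + 1.1 = -0.1
ŷ1 = (0.8)·(1) + (1.2)·(1) + 1.1 = 3.1
ŷ2 = (0.8)·(-2) + (1.2)·(0) + 1.1 = -0.5
ŷ3 = (0.8)·(1) + (1.2)·(-1) + 1.1 = 0.7
errors² = [3.61, 1.0, 3.24, 0.81]
MSE = 8.6600/4 = 2.165

2.165


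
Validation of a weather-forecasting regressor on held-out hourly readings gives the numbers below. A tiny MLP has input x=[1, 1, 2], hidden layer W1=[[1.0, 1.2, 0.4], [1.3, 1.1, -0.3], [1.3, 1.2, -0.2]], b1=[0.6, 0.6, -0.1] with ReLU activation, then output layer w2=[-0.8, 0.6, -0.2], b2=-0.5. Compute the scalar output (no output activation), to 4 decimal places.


z1[0] = (1.0)·(1) + (1.2)·(1) + (0.4)·(2) + 0.6 = 3.6
z1[1] = (1.3)·(1) + (1.1)·(1) + (-0.3)·(2) + 0.6 = 2.4
z1[2] = (1.3)·(1) + (1.2)·(1) + (-0.2)·(2) - 0.1 = 2.0
h = ReLU(z1) = [3.6, 2.4, 2.0]
output = (-0.8)·(3.6) + (0.6)·(2.4) + (-0.2)·(2.0) - 0.5 = -2.34

-2.34
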